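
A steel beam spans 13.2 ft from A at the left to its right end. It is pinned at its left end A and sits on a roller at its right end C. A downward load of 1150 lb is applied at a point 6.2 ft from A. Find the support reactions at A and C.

Taking moments about A: C_y·13.2 − 1150·6.2 = 0 → C_y = 7130/13.2 = 540.152 ≈ 540.2 lb.
ΣF_y = 0: A_y + 540.152 − 1150 = 0 → A_y = 609.8 lb.
ΣF_x = 0: no horizontal applied forces, so A_x = 0.

A_x = 0, A_y = 609.8 lb, C_y = 540.2 lb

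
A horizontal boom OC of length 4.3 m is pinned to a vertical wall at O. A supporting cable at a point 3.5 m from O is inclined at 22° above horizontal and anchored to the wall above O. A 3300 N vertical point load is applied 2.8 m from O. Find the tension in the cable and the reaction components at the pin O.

ΣM about O: T·sin22°·3.5 − 3300·2.8 = 0 → T = 9240/(3.5·0.374607) = 7047.39 ≈ 7047 N.
ΣF_x = 0: O_x − T·cos22° = 0 → O_x = 7047.39 × 0.927184 = 6534 N.
ΣF_y = 0: O_y + T·sin22° − 3300 = 0 → O_y = 3300 − 7047.39 × 0.374607 = 660.0 N.

T = 7047 N, O_x = 6534 N, O_y = 660.0 N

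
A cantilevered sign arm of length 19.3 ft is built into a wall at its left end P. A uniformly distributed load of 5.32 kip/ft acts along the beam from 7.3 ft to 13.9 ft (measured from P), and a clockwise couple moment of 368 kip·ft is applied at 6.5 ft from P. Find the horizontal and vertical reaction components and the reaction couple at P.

P_x = 0, P_y = 35.11 kip, M_P = 740.2 kip·ft

Resultant of the distributed load: 5.32 × 6.6 = 35.112 kip at 10.6 ft from P.
ΣF_x = 0: P_x = 0.
ΣF_y = 0: P_y − 5.32·6.6 = 0 → P_y = 35.11 kip.
ΣM about P: M_P − (5.32·6.6)·10.6 − 368 = 0 → M_P = 740.2 kip·ft.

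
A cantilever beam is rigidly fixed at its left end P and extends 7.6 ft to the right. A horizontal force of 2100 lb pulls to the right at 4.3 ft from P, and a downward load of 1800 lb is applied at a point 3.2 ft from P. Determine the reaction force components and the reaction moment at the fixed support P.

ΣF_x = 0: P_x + 2100 = 0 → P_x = -2100 lb.
ΣF_y = 0: P_y − 1800 = 0 → P_y = 1800 lb.
ΣM about P: M_P − 1800·3.2 = 0 → M_P = 5760 lb·ft.

P_x = -2100 lb, P_y = 1800 lb, M_P = 5760 lb·ft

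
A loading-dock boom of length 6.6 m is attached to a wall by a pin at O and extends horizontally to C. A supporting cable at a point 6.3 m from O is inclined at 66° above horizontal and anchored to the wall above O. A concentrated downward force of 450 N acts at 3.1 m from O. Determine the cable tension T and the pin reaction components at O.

T = 242.4 N, O_x = 98.59 N, O_y = 228.6 N

ΣM about O: T·sin66°·6.3 − 450·3.1 = 0 → T = 1395/(6.3·0.913545) = 242.384 ≈ 242.4 N.
ΣF_x = 0: O_x − T·cos66° = 0 → O_x = 242.384 × 0.406737 = 98.59 N.
ΣF_y = 0: O_y + T·sin66° − 450 = 0 → O_y = 450 − 242.384 × 0.913545 = 228.6 N.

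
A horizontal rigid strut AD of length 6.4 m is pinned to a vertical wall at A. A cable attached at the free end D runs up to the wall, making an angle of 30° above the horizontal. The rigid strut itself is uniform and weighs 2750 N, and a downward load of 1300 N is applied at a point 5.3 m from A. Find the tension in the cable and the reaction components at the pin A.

ΣM about A: T·sin30°·6.4 − 2750·3.2 − 1300·5.3 = 0 → T = 15690/(6.4·0.5) = 4903.12 ≈ 4903 N.
ΣF_x = 0: A_x − T·cos30° = 0 → A_x = 4903.12 × 0.866025 = 4246 N.
ΣF_y = 0: A_y + T·sin30° − 2750 − 1300 = 0 → A_y = 4050 − 4903.12 × 0.5 = 1598 N.

T = 4903 N, A_x = 4246 N, A_y = 1598 N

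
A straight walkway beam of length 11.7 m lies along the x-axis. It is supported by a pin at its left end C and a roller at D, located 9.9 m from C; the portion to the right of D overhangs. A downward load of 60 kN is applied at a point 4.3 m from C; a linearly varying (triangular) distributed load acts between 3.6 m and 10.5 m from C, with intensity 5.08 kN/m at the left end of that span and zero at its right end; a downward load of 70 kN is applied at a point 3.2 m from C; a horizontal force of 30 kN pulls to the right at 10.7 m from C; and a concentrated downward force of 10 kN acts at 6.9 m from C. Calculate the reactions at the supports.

Resultant of the triangular load: ½ × 5.08 × 6.9 = 17.526 kN, acting at 5.9 m from C (one-third of the span from the peak).
Moments about C: D_y·9.9 − 60·4.3 − (½·5.08·6.9)·5.9 − 70·3.2 − 10·6.9 = 0 → D_y = 654.4034/9.9 = 66.1014 ≈ 66.10 kN.
ΣF_y = 0: C_y + 66.1014 − 60 − ½·5.08·6.9 − 70 − 10 = 0 → C_y = 91.42 kN.
ΣF_x = 0: C_x + 30 = 0 → C_x = -30.00 kN.

C_x = -30.00 kN, C_y = 91.42 kN, D_y = 66.10 kN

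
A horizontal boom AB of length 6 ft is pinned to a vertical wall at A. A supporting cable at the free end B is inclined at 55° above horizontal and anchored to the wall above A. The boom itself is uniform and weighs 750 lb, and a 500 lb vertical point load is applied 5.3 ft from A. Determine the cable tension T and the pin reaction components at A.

ΣM about A: T·sin55°·6 − 750·3 − 500·5.3 = 0 → T = 4900/(6·0.819152) = 996.966 ≈ 997.0 lb.
ΣF_x = 0: A_x − T·cos55° = 0 → A_x = 996.966 × 0.573576 = 571.8 lb.
ΣF_y = 0: A_y + T·sin55° − 750 − 500 = 0 → A_y = 1250 − 996.966 × 0.819152 = 433.3 lb.

T = 997.0 lb, A_x = 571.8 lb, A_y = 433.3 lb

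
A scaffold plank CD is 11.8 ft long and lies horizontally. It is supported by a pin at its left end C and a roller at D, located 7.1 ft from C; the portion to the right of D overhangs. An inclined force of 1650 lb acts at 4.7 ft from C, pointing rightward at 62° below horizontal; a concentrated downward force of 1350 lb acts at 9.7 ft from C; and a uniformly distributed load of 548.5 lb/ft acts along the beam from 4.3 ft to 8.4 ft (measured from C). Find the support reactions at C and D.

Resultant of the distributed load: 548.5 × 4.1 = 2248.85 lb at 6.35 ft from C.
ΣM about C: D_y·7.1 − 1650·sin62°·4.7 − 1350·9.7 − (548.5·4.1)·6.35 = 0 → D_y = 34222.5/7.1 = 4820.07 ≈ 4820 lb.
ΣF_y = 0: C_y + 4820.07 − 1650·sin62° − 1350 − 548.5·4.1 = 0 → C_y = 235.6 lb.
ΣF_x = 0: C_x + 1650·cos62° = 0 → C_x = -774.6 lb.

C_x = -774.6 lb, C_y = 235.6 lb, D_y = 4820 lb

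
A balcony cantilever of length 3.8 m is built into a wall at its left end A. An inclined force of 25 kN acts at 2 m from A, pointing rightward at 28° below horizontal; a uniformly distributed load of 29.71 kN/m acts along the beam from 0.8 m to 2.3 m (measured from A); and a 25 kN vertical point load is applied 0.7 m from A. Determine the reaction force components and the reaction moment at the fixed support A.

A_x = -22.07 kN, A_y = 81.30 kN, M_A = 110.0 kN·m

Resultant of the distributed load: 29.71 × 1.5 = 44.565 kN at 1.55 m from A.
ΣF_x = 0: A_x + 25·cos28° = 0 → A_x = -22.07 kN.
ΣF_y = 0: A_y − 25·sin28° − 29.71·1.5 − 25 = 0 → A_y = 81.30 kN.
ΣM about A: M_A − 25·sin28°·2 − (29.71·1.5)·1.55 − 25·0.7 = 0 → M_A = 110.0 kN·m.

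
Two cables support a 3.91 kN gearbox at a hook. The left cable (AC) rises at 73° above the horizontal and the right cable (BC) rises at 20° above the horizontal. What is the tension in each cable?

ΣF_x = 0: −T_AC·cos73° + T_BC·cos20° = 0 → T_BC = 0.311135·T_AC.
ΣF_y = 0: T_AC·sin73° + T_BC·sin20° = 3.91.
Substitute: T_AC·(0.956305 + 0.311135·0.34202) = 3.91 → T_AC = 3.67924 ≈ 3.679 kN.
Then T_BC = 0.311135 × 3.67924 = 1.145 kN.

T_AC = 3.679 kN, T_BC = 1.145 kN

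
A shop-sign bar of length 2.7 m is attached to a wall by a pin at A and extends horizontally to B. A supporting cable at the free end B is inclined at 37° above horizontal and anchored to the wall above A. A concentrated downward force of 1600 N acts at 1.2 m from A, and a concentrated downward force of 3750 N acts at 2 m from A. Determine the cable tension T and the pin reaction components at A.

ΣM about A: T·sin37°·2.7 − 1600·1.2 − 3750·2 = 0 → T = 9420/(2.7·0.601815) = 5797.28 ≈ 5797 N.
ΣF_x = 0: A_x − T·cos37° = 0 → A_x = 5797.28 × 0.798636 = 4630 N.
ΣF_y = 0: A_y + T·sin37° − 1600 − 3750 = 0 → A_y = 5350 − 5797.28 × 0.601815 = 1861 N.

T = 5797 N, A_x = 4630 N, A_y = 1861 N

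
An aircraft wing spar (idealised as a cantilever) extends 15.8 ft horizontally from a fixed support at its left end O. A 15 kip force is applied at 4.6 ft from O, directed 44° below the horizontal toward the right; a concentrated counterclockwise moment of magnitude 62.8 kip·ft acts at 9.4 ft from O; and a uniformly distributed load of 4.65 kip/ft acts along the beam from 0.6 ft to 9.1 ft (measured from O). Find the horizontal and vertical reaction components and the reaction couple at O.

O_x = -10.79 kip, O_y = 49.94 kip, M_O = 176.8 kip·ft

Resultant of the distributed load: 4.65 × 8.5 = 39.525 kip at 4.85 ft from O.
ΣF_x = 0: O_x + 15·cos44° = 0 → O_x = -10.79 kip.
ΣF_y = 0: O_y − 15·sin44° − 4.65·8.5 = 0 → O_y = 49.94 kip.
ΣM about O: M_O − 15·sin44°·4.6 + 62.8 − (4.65·8.5)·4.85 = 0 → M_O = 176.8 kip·ft.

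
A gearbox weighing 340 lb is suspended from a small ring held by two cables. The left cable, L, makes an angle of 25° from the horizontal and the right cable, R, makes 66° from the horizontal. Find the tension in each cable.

T_L = 138.3 lb, T_R = 308.2 lb

ΣF_x = 0: −T_L·cos25° + T_R·cos66° = 0 → T_R = 2.22824·T_L.
ΣF_y = 0: T_L·sin25° + T_R·sin66° = 340.
Substitute: T_L·(0.422618 + 2.22824·0.913545) = 340 → T_L = 138.312 ≈ 138.3 lb.
Then T_R = 2.22824 × 138.312 = 308.2 lb.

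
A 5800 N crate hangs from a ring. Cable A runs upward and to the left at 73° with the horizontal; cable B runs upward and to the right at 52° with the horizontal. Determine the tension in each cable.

ΣF_x = 0: −T_A·cos73° + T_B·cos52° = 0 → T_B = 0.47489·T_A.
ΣF_y = 0: T_A·sin73° + T_B·sin52° = 5800.
Substitute: T_A·(0.956305 + 0.47489·0.788011) = 5800 → T_A = 4359.19 ≈ 4359 N.
Then T_B = 0.47489 × 4359.19 = 2070 N.

T_A = 4359 N, T_B = 2070 N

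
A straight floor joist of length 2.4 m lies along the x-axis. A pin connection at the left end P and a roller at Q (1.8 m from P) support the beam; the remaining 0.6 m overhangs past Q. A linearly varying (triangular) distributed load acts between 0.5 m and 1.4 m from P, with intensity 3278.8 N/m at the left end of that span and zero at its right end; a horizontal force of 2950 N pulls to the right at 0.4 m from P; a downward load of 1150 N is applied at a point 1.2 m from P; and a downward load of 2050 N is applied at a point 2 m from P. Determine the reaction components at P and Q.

P_x = -2950 N, P_y = 975.3 N, Q_y = 3700 N

Resultant of the triangular load: ½ × 3278.8 × 0.9 = 1475.46 N, acting at 0.8 m from P (one-third of the span from the peak).
ΣM about P: Q_y·1.8 − (½·3278.8·0.9)·0.8 − 1150·1.2 − 2050·2 = 0 → Q_y = 6660.368/1.8 = 3700.2 ≈ 3700 N.
ΣF_y = 0: P_y + 3700.2 − ½·3278.8·0.9 − 1150 − 2050 = 0 → P_y = 975.3 N.
ΣF_x = 0: P_x + 2950 = 0 → P_x = -2950 N.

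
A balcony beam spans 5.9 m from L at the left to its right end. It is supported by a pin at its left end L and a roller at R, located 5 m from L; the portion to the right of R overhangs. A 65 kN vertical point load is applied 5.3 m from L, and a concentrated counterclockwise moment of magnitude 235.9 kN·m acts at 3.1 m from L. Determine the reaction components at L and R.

L_x = 0, L_y = 43.28 kN, R_y = 21.72 kN

Moments about L: R_y·5 − 65·5.3 + 235.9 = 0 → R_y = 108.6/5 = 21.72 kN.
ΣF_y = 0: L_y + 21.72 − 65 = 0 → L_y = 43.28 kN.
ΣF_x = 0: no horizontal applied forces, so L_x = 0.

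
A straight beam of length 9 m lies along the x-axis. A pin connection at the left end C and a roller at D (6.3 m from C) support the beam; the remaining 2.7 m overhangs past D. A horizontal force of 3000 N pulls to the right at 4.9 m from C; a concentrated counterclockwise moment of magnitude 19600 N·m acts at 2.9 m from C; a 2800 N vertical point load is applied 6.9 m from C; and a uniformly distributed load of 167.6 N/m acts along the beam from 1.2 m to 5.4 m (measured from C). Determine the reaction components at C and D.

Resultant of the distributed load: 167.6 × 4.2 = 703.92 N at 3.3 m from C.
Taking moments about C: D_y·6.3 + 19600 − 2800·6.9 − (167.6·4.2)·3.3 = 0 → D_y = 2042.936/6.3 = 324.276 ≈ 324.3 N.
ΣF_y = 0: C_y + 324.276 − 2800 − 167.6·4.2 = 0 → C_y = 3180 N.
ΣF_x = 0: C_x + 3000 = 0 → C_x = -3000 N.

C_x = -3000 N, C_y = 3180 N, D_y = 324.3 N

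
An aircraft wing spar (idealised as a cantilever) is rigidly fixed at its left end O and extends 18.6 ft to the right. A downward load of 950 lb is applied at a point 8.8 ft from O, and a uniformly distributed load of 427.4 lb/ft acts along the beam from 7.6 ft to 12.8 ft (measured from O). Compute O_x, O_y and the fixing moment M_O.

O_x = 0, O_y = 3172 lb, M_O = 31030 lb·ft

Resultant of the distributed load: 427.4 × 5.2 = 2222.48 lb at 10.2 ft from O.
ΣF_x = 0: O_x = 0.
ΣF_y = 0: O_y − 950 − 427.4·5.2 = 0 → O_y = 3172 lb.
ΣM about O: M_O − 950·8.8 − (427.4·5.2)·10.2 = 0 → M_O = 31030 lb·ft.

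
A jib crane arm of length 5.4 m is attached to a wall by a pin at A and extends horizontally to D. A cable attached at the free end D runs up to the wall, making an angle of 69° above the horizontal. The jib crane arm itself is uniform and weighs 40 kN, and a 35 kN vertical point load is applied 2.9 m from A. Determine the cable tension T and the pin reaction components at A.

T = 41.56 kN, A_x = 14.89 kN, A_y = 36.20 kN

ΣM about A: T·sin69°·5.4 − 40·2.7 − 35·2.9 = 0 → T = 209.5/(5.4·0.93358) = 41.5565 ≈ 41.56 kN.
ΣF_x = 0: A_x − T·cos69° = 0 → A_x = 41.5565 × 0.358368 = 14.89 kN.
ΣF_y = 0: A_y + T·sin69° − 40 − 35 = 0 → A_y = 75 − 41.5565 × 0.93358 = 36.20 kN.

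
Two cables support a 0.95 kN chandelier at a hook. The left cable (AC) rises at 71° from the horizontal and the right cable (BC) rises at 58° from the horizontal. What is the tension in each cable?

T_AC = 0.6478 kN, T_BC = 0.3980 kN

ΣF_x = 0: −T_AC·cos71° + T_BC·cos58° = 0 → T_BC = 0.614373·T_AC.
ΣF_y = 0: T_AC·sin71° + T_BC·sin58° = 0.95.
Substitute: T_AC·(0.945519 + 0.614373·0.848048) = 0.95 → T_AC = 0.647785 ≈ 0.6478 kN.
Then T_BC = 0.614373 × 0.647785 = 0.3980 kN.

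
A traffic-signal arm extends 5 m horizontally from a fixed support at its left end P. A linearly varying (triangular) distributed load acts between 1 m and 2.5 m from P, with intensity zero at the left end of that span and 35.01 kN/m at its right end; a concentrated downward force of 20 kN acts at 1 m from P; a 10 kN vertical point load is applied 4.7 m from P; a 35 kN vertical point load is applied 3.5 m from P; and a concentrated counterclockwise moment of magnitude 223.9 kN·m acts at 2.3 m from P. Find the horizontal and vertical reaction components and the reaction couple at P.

P_x = 0, P_y = 91.26 kN, M_P = 18.11 kN·m

Resultant of the triangular load: ½ × 35.01 × 1.5 = 26.2575 kN, acting at 2 m from P (one-third of the span from the peak).
ΣF_x = 0: P_x = 0.
ΣF_y = 0: P_y − ½·35.01·1.5 − 20 − 10 − 35 = 0 → P_y = 91.26 kN.
ΣM about P: M_P − (½·35.01·1.5)·2 − 20·1 − 10·4.7 − 35·3.5 + 223.9 = 0 → M_P = 18.11 kN·m.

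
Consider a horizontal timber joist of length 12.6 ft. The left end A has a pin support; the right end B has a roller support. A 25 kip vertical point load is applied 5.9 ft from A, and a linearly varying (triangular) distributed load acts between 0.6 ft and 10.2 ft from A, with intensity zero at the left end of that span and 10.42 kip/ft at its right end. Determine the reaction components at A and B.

A_x = 0, A_y = 35.52 kip, B_y = 39.49 kip

Resultant of the triangular load: ½ × 10.42 × 9.6 = 50.016 kip, acting at 7 ft from A (one-third of the span from the peak).
Moments about A: B_y·12.6 − 25·5.9 − (½·10.42·9.6)·7 = 0 → B_y = 497.612/12.6 = 39.493 ≈ 39.49 kip.
ΣF_y = 0: A_y + 39.493 − 25 − ½·10.42·9.6 = 0 → A_y = 35.52 kip.
ΣF_x = 0: no horizontal applied forces, so A_x = 0.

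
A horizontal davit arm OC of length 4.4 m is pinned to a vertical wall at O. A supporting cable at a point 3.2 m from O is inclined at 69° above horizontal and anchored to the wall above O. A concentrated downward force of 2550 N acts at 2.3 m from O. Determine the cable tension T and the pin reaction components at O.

T = 1963 N, O_x = 703.6 N, O_y = 717.2 N

ΣM about O: T·sin69°·3.2 − 2550·2.3 = 0 → T = 5865/(3.2·0.93358) = 1963.21 ≈ 1963 N.
ΣF_x = 0: O_x − T·cos69° = 0 → O_x = 1963.21 × 0.358368 = 703.6 N.
ΣF_y = 0: O_y + T·sin69° − 2550 = 0 → O_y = 2550 − 1963.21 × 0.93358 = 717.2 N.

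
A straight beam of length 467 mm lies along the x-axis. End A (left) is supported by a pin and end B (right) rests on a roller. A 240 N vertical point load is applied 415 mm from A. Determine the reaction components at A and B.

A_x = 0, A_y = 26.72 N, B_y = 213.3 N

ΣM about A: B_y·467 − 240·415 = 0 → B_y = 99600/467 = 213.276 ≈ 213.3 N.
ΣF_y = 0: A_y + 213.276 − 240 = 0 → A_y = 26.72 N.
ΣF_x = 0: no horizontal applied forces, so A_x = 0.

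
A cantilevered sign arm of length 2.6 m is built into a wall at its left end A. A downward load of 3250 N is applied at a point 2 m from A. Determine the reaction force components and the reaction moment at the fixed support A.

A_x = 0, A_y = 3250 N, M_A = 6500 N·m

ΣF_x = 0: A_x = 0.
ΣF_y = 0: A_y − 3250 = 0 → A_y = 3250 N.
ΣM about A: M_A − 3250·2 = 0 → M_A = 6500 N·m.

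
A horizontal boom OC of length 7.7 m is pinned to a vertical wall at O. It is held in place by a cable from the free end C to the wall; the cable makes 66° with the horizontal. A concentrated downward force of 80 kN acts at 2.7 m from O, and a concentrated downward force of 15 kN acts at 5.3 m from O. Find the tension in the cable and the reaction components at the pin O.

T = 42.01 kN, O_x = 17.09 kN, O_y = 56.62 kN

ΣM about O: T·sin66°·7.7 − 80·2.7 − 15·5.3 = 0 → T = 295.5/(7.7·0.913545) = 42.0085 ≈ 42.01 kN.
ΣF_x = 0: O_x − T·cos66° = 0 → O_x = 42.0085 × 0.406737 = 17.09 kN.
ΣF_y = 0: O_y + T·sin66° − 80 − 15 = 0 → O_y = 95 − 42.0085 × 0.913545 = 56.62 kN.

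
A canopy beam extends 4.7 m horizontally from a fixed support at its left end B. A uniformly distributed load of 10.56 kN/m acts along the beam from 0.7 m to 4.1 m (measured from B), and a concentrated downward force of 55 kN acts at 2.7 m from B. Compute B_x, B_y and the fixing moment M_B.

B_x = 0, B_y = 90.90 kN, M_B = 234.7 kN·m

Resultant of the distributed load: 10.56 × 3.4 = 35.904 kN at 2.4 m from B.
ΣF_x = 0: B_x = 0.
ΣF_y = 0: B_y − 10.56·3.4 − 55 = 0 → B_y = 90.90 kN.
ΣM about B: M_B − (10.56·3.4)·2.4 − 55·2.7 = 0 → M_B = 234.7 kN·m.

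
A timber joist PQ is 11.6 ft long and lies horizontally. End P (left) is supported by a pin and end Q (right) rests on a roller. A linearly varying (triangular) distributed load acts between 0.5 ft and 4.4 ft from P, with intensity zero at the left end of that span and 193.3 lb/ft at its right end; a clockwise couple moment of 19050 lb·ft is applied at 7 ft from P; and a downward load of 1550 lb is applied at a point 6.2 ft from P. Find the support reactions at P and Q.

Resultant of the triangular load: ½ × 193.3 × 3.9 = 376.935 lb, acting at 3.1 ft from P (one-third of the span from the peak).
ΣM about P: Q_y·11.6 − (½·193.3·3.9)·3.1 − 19050 − 1550·6.2 = 0 → Q_y = 29828.4985/11.6 = 2571.42 ≈ 2571 lb.
ΣF_y = 0: P_y + 2571.42 − ½·193.3·3.9 − 1550 = 0 → P_y = -644.5 lb.
ΣF_x = 0: no horizontal applied forces, so P_x = 0.

P_x = 0, P_y = -644.5 lb, Q_y = 2571 lb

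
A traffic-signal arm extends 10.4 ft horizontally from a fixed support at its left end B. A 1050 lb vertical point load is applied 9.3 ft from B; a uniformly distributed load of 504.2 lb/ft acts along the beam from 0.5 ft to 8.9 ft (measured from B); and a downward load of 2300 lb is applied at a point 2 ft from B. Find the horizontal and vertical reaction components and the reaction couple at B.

B_x = 0, B_y = 7585 lb, M_B = 34270 lb·ft

Resultant of the distributed load: 504.2 × 8.4 = 4235.28 lb at 4.7 ft from B.
ΣF_x = 0: B_x = 0.
ΣF_y = 0: B_y − 1050 − 504.2·8.4 − 2300 = 0 → B_y = 7585 lb.
ΣM about B: M_B − 1050·9.3 − (504.2·8.4)·4.7 − 2300·2 = 0 → M_B = 34270 lb·ft.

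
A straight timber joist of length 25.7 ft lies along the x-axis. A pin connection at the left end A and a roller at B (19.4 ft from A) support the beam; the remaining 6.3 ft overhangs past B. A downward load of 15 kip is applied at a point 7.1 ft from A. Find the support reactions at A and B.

A_x = 0, A_y = 9.510 kip, B_y = 5.490 kip

Taking moments about A: B_y·19.4 − 15·7.1 = 0 → B_y = 106.5/19.4 = 5.48969 ≈ 5.490 kip.
ΣF_y = 0: A_y + 5.48969 − 15 = 0 → A_y = 9.510 kip.
ΣF_x = 0: no horizontal applied forces, so A_x = 0.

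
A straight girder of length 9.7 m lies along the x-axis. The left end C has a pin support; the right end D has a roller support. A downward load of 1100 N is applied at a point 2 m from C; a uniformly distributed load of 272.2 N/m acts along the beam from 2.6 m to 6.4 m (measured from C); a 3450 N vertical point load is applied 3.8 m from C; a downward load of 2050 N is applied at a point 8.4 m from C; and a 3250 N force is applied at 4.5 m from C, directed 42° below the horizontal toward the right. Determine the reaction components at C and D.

C_x = -2415 N, C_y = 4967 N, D_y = 4842 N

Resultant of the distributed load: 272.2 × 3.8 = 1034.36 N at 4.5 m from C.
Taking moments about C: D_y·9.7 − 1100·2 − (272.2·3.8)·4.5 − 3450·3.8 − 2050·8.4 − 3250·sin42°·4.5 = 0 → D_y = 46970.7/9.7 = 4842.34 ≈ 4842 N.
ΣF_y = 0: C_y + 4842.34 − 1100 − 272.2·3.8 − 3450 − 2050 − 3250·sin42° = 0 → C_y = 4967 N.
ΣF_x = 0: C_x + 3250·cos42° = 0 → C_x = -2415 N.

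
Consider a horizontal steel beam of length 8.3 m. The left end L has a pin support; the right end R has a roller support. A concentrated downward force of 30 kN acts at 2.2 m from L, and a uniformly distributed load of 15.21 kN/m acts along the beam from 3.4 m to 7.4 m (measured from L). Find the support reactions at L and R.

L_x = 0, L_y = 43.31 kN, R_y = 47.53 kN

Resultant of the distributed load: 15.21 × 4 = 60.84 kN at 5.4 m from L.
ΣM about L: R_y·8.3 − 30·2.2 − (15.21·4)·5.4 = 0 → R_y = 394.536/8.3 = 47.5345 ≈ 47.53 kN.
ΣF_y = 0: L_y + 47.5345 − 30 − 15.21·4 = 0 → L_y = 43.31 kN.
ΣF_x = 0: no horizontal applied forces, so L_x = 0.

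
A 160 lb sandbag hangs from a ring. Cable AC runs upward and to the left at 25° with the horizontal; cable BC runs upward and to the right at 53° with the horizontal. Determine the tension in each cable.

ΣF_x = 0: −T_AC·cos25° + T_BC·cos53° = 0 → T_BC = 1.50596·T_AC.
ΣF_y = 0: T_AC·sin25° + T_BC·sin53° = 160.
Substitute: T_AC·(0.422618 + 1.50596·0.798636) = 160 → T_AC = 98.4414 ≈ 98.44 lb.
Then T_BC = 1.50596 × 98.4414 = 148.2 lb.

T_AC = 98.44 lb, T_BC = 148.2 lb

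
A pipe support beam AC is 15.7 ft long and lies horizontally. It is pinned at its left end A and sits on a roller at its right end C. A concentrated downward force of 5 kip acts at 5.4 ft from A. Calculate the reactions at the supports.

Taking moments about A: C_y·15.7 − 5·5.4 = 0 → C_y = 27/15.7 = 1.71975 ≈ 1.720 kip.
ΣF_y = 0: A_y + 1.71975 − 5 = 0 → A_y = 3.280 kip.
ΣF_x = 0: no horizontal applied forces, so A_x = 0.

A_x = 0, A_y = 3.280 kip, C_y = 1.720 kip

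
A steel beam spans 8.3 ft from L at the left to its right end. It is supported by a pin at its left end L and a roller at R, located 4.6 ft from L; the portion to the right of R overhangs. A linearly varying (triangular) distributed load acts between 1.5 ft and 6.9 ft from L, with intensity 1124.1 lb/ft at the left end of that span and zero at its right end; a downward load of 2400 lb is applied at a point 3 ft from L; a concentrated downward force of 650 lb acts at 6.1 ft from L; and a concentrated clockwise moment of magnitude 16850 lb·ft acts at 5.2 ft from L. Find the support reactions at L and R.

Resultant of the triangular load: ½ × 1124.1 × 5.4 = 3035.07 lb, acting at 3.3 ft from L (one-third of the span from the peak).
ΣM about L: R_y·4.6 − (½·1124.1·5.4)·3.3 − 2400·3 − 650·6.1 − 16850 = 0 → R_y = 38030.731/4.6 = 8267.55 ≈ 8268 lb.
ΣF_y = 0: L_y + 8267.55 − ½·1124.1·5.4 − 2400 − 650 = 0 → L_y = -2182 lb.
ΣF_x = 0: no horizontal applied forces, so L_x = 0.

L_x = 0, L_y = -2182 lb, R_y = 8268 lb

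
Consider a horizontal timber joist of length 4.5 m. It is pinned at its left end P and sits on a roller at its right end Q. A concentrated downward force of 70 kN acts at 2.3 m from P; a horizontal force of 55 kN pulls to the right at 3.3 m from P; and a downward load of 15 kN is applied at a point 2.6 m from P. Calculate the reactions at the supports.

P_x = -55.00 kN, P_y = 40.56 kN, Q_y = 44.44 kN

Taking moments about P: Q_y·4.5 − 70·2.3 − 15·2.6 = 0 → Q_y = 200/4.5 = 44.4444 ≈ 44.44 kN.
ΣF_y = 0: P_y + 44.4444 − 70 − 15 = 0 → P_y = 40.56 kN.
ΣF_x = 0: P_x + 55 = 0 → P_x = -55.00 kN.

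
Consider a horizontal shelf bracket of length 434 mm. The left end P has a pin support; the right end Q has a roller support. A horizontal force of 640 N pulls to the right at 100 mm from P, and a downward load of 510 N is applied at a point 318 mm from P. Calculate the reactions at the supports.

P_x = -640.0 N, P_y = 136.3 N, Q_y = 373.7 N

Moments about P: Q_y·434 − 510·318 = 0 → Q_y = 162180/434 = 373.687 ≈ 373.7 N.
ΣF_y = 0: P_y + 373.687 − 510 = 0 → P_y = 136.3 N.
ΣF_x = 0: P_x + 640 = 0 → P_x = -640.0 N.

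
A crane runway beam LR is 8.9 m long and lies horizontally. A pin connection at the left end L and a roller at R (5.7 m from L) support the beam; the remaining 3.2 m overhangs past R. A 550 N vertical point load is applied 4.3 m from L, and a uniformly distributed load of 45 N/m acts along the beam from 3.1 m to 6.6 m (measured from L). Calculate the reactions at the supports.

L_x = 0, L_y = 158.6 N, R_y = 548.9 N

Resultant of the distributed load: 45 × 3.5 = 157.5 N at 4.85 m from L.
Moments about L: R_y·5.7 − 550·4.3 − (45·3.5)·4.85 = 0 → R_y = 3128.875/5.7 = 548.925 ≈ 548.9 N.
ΣF_y = 0: L_y + 548.925 − 550 − 45·3.5 = 0 → L_y = 158.6 N.
ΣF_x = 0: no horizontal applied forces, so L_x = 0.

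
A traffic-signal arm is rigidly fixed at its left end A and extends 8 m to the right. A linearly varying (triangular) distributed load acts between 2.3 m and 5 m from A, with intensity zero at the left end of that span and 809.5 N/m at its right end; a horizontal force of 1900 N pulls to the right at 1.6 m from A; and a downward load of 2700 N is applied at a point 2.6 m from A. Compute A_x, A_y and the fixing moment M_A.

Resultant of the triangular load: ½ × 809.5 × 2.7 = 1092.825 N, acting at 4.1 m from A (one-third of the span from the peak).
ΣF_x = 0: A_x + 1900 = 0 → A_x = -1900 N.
ΣF_y = 0: A_y − ½·809.5·2.7 − 2700 = 0 → A_y = 3793 N.
ΣM about A: M_A − (½·809.5·2.7)·4.1 − 2700·2.6 = 0 → M_A = 11500 N·m.

A_x = -1900 N, A_y = 3793 N, M_A = 11500 N·m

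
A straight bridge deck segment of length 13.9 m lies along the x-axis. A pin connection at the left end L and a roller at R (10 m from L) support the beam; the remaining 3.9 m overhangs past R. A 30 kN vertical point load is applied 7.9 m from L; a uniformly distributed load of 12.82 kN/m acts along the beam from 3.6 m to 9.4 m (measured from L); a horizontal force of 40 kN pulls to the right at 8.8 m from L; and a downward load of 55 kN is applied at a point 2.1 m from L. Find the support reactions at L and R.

Resultant of the distributed load: 12.82 × 5.8 = 74.356 kN at 6.5 m from L.
ΣM about L: R_y·10 − 30·7.9 − (12.82·5.8)·6.5 − 55·2.1 = 0 → R_y = 835.814/10 = 83.5814 ≈ 83.58 kN.
ΣF_y = 0: L_y + 83.5814 − 30 − 12.82·5.8 − 55 = 0 → L_y = 75.77 kN.
ΣF_x = 0: L_x + 40 = 0 → L_x = -40.00 kN.

L_x = -40.00 kN, L_y = 75.77 kN, R_y = 83.58 kN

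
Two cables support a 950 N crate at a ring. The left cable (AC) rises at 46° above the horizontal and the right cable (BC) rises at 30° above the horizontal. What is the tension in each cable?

T_AC = 847.9 N, T_BC = 680.1 N

ΣF_x = 0: −T_AC·cos46° + T_BC·cos30° = 0 → T_BC = 0.802122·T_AC.
ΣF_y = 0: T_AC·sin46° + T_BC·sin30° = 950.
Substitute: T_AC·(0.71934 + 0.802122·0.5) = 950 → T_AC = 847.911 ≈ 847.9 N.
Then T_BC = 0.802122 × 847.911 = 680.1 N.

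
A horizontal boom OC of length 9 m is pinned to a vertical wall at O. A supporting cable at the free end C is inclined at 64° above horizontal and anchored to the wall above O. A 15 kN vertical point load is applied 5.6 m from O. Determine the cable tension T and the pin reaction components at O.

T = 10.38 kN, O_x = 4.552 kN, O_y = 5.667 kN

ΣM about O: T·sin64°·9 − 15·5.6 = 0 → T = 84/(9·0.898794) = 10.3843 ≈ 10.38 kN.
ΣF_x = 0: O_x − T·cos64° = 0 → O_x = 10.3843 × 0.438371 = 4.552 kN.
ΣF_y = 0: O_y + T·sin64° − 15 = 0 → O_y = 15 − 10.3843 × 0.898794 = 5.667 kN.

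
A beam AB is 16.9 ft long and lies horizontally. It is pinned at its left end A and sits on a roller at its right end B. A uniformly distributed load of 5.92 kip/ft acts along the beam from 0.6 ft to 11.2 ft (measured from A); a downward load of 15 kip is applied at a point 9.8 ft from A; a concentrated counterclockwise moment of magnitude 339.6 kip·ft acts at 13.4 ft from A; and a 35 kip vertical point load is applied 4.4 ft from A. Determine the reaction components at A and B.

Resultant of the distributed load: 5.92 × 10.6 = 62.752 kip at 5.9 ft from A.
ΣM about A: B_y·16.9 − (5.92·10.6)·5.9 − 15·9.8 + 339.6 − 35·4.4 = 0 → B_y = 331.6368/16.9 = 19.6235 ≈ 19.62 kip.
ΣF_y = 0: A_y + 19.6235 − 5.92·10.6 − 15 − 35 = 0 → A_y = 93.13 kip.
ΣF_x = 0: no horizontal applied forces, so A_x = 0.

A_x = 0, A_y = 93.13 kip, B_y = 19.62 kip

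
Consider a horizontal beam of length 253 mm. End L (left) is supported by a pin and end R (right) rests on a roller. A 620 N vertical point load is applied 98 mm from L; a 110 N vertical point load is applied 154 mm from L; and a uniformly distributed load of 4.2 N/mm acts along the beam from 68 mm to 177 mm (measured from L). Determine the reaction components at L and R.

L_x = 0, L_y = 659.0 N, R_y = 528.8 N

Resultant of the distributed load: 4.2 × 109 = 457.8 N at 122.5 mm from L.
ΣM about L: R_y·253 − 620·98 − 110·154 − (4.2·109)·122.5 = 0 → R_y = 133780.5/253 = 528.777 ≈ 528.8 N.
ΣF_y = 0: L_y + 528.777 − 620 − 110 − 4.2·109 = 0 → L_y = 659.0 N.
ΣF_x = 0: no horizontal applied forces, so L_x = 0.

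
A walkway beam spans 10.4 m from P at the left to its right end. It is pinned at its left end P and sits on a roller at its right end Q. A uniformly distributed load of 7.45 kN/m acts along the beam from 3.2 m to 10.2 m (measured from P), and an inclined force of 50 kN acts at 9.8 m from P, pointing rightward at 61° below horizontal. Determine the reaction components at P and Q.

P_x = -24.24 kN, P_y = 21.08 kN, Q_y = 74.80 kN

Resultant of the distributed load: 7.45 × 7 = 52.15 kN at 6.7 m from P.
Moments about P: Q_y·10.4 − (7.45·7)·6.7 − 50·sin61°·9.8 = 0 → Q_y = 777.969/10.4 = 74.8047 ≈ 74.80 kN.
ΣF_y = 0: P_y + 74.8047 − 7.45·7 − 50·sin61° = 0 → P_y = 21.08 kN.
ΣF_x = 0: P_x + 50·cos61° = 0 → P_x = -24.24 kN.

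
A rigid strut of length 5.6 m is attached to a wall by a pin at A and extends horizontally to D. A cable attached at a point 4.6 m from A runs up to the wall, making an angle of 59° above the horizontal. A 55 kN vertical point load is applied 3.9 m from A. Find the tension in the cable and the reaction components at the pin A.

T = 54.40 kN, A_x = 28.02 kN, A_y = 8.370 kN

ΣM about A: T·sin59°·4.6 − 55·3.9 = 0 → T = 214.5/(4.6·0.857167) = 54.4006 ≈ 54.40 kN.
ΣF_x = 0: A_x − T·cos59° = 0 → A_x = 54.4006 × 0.515038 = 28.02 kN.
ΣF_y = 0: A_y + T·sin59° − 55 = 0 → A_y = 55 − 54.4006 × 0.857167 = 8.370 kN.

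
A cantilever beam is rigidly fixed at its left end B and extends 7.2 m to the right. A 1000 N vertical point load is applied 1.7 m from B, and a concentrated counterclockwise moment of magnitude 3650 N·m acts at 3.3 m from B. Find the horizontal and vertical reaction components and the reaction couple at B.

B_x = 0, B_y = 1000 N, M_B = -1950 N·m

ΣF_x = 0: B_x = 0.
ΣF_y = 0: B_y − 1000 = 0 → B_y = 1000 N.
ΣM about B: M_B − 1000·1.7 + 3650 = 0 → M_B = -1950 N·m.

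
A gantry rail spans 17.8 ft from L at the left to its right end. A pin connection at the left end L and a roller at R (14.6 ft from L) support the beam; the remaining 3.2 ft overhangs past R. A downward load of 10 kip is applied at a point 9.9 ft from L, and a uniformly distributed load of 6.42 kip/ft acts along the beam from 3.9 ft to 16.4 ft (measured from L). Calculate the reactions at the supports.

Resultant of the distributed load: 6.42 × 12.5 = 80.25 kip at 10.15 ft from L.
Moments about L: R_y·14.6 − 10·9.9 − (6.42·12.5)·10.15 = 0 → R_y = 913.5375/14.6 = 62.5711 ≈ 62.57 kip.
ΣF_y = 0: L_y + 62.5711 − 10 − 6.42·12.5 = 0 → L_y = 27.68 kip.
ΣF_x = 0: no horizontal applied forces, so L_x = 0.

L_x = 0, L_y = 27.68 kip, R_y = 62.57 kip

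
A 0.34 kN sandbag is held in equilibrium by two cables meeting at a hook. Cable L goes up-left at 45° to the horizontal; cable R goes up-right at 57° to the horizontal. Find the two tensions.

ΣF_x = 0: −T_L·cos45° + T_R·cos57° = 0 → T_R = 1.2983·T_L.
ΣF_y = 0: T_L·sin45° + T_R·sin57° = 0.34.
Substitute: T_L·(0.707107 + 1.2983·0.838671) = 0.34 → T_L = 0.189314 ≈ 0.1893 kN.
Then T_R = 1.2983 × 0.189314 = 0.2458 kN.

T_L = 0.1893 kN, T_R = 0.2458 kN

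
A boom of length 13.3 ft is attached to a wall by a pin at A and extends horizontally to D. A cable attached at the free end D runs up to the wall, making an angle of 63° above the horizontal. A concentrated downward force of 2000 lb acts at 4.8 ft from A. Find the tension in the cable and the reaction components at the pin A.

T = 810.1 lb, A_x = 367.8 lb, A_y = 1278 lb

ΣM about A: T·sin63°·13.3 − 2000·4.8 = 0 → T = 9600/(13.3·0.891007) = 810.1 lb.
ΣF_x = 0: A_x − T·cos63° = 0 → A_x = 810.1 × 0.45399 = 367.8 lb.
ΣF_y = 0: A_y + T·sin63° − 2000 = 0 → A_y = 2000 − 810.1 × 0.891007 = 1278 lb.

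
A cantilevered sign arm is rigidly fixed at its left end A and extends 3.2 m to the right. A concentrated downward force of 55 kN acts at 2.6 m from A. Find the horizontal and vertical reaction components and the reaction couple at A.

ΣF_x = 0: A_x = 0.
ΣF_y = 0: A_y − 55 = 0 → A_y = 55.00 kN.
ΣM about A: M_A − 55·2.6 = 0 → M_A = 143.0 kN·m.

A_x = 0, A_y = 55.00 kN, M_A = 143.0 kN·m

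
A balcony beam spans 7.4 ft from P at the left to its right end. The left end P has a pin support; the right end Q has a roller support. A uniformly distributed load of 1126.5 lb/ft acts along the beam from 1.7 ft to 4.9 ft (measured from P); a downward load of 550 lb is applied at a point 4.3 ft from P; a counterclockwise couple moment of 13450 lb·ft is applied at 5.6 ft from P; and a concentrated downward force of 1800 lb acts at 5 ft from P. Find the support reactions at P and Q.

Resultant of the distributed load: 1126.5 × 3.2 = 3604.8 lb at 3.3 ft from P.
ΣM about P: Q_y·7.4 − (1126.5·3.2)·3.3 − 550·4.3 + 13450 − 1800·5 = 0 → Q_y = 9810.84/7.4 = 1325.79 ≈ 1326 lb.
ΣF_y = 0: P_y + 1325.79 − 1126.5·3.2 − 550 − 1800 = 0 → P_y = 4629 lb.
ΣF_x = 0: no horizontal applied forces, so P_x = 0.

P_x = 0, P_y = 4629 lb, Q_y = 1326 lb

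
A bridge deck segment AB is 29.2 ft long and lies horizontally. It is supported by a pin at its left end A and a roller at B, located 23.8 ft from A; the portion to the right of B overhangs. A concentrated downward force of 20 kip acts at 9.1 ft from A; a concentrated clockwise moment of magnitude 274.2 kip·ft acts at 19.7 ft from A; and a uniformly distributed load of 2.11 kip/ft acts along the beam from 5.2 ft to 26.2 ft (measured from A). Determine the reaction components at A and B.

A_x = 0, A_y = 15.91 kip, B_y = 48.40 kip

Resultant of the distributed load: 2.11 × 21 = 44.31 kip at 15.7 ft from A.
Moments about A: B_y·23.8 − 20·9.1 − 274.2 − (2.11·21)·15.7 = 0 → B_y = 1151.867/23.8 = 48.3978 ≈ 48.40 kip.
ΣF_y = 0: A_y + 48.3978 − 20 − 2.11·21 = 0 → A_y = 15.91 kip.
ΣF_x = 0: no horizontal applied forces, so A_x = 0.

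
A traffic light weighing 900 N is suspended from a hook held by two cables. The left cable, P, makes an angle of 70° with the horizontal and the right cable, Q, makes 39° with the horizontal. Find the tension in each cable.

T_P = 739.7 N, T_Q = 325.6 N

ΣF_x = 0: −T_P·cos70° + T_Q·cos39° = 0 → T_Q = 0.440098·T_P.
ΣF_y = 0: T_P·sin70° + T_Q·sin39° = 900.
Substitute: T_P·(0.939693 + 0.440098·0.62932) = 900 → T_P = 739.733 ≈ 739.7 N.
Then T_Q = 0.440098 × 739.733 = 325.6 N.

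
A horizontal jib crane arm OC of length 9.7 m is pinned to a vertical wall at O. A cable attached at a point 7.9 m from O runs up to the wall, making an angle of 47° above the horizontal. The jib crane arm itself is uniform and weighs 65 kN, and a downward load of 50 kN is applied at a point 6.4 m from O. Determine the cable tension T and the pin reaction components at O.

T = 109.9 kN, O_x = 74.98 kN, O_y = 34.59 kN

ΣM about O: T·sin47°·7.9 − 65·4.85 − 50·6.4 = 0 → T = 635.25/(7.9·0.731354) = 109.949 ≈ 109.9 kN.
ΣF_x = 0: O_x − T·cos47° = 0 → O_x = 109.949 × 0.681998 = 74.98 kN.
ΣF_y = 0: O_y + T·sin47° − 65 − 50 = 0 → O_y = 115 − 109.949 × 0.731354 = 34.59 kN.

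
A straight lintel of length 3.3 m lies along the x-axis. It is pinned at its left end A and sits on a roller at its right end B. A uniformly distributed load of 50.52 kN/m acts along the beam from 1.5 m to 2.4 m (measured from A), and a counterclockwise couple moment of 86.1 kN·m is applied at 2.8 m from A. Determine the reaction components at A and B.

A_x = 0, A_y = 44.69 kN, B_y = 0.7765 kN

Resultant of the distributed load: 50.52 × 0.9 = 45.468 kN at 1.95 m from A.
Taking moments about A: B_y·3.3 − (50.52·0.9)·1.95 + 86.1 = 0 → B_y = 2.5626/3.3 = 0.776545 ≈ 0.7765 kN.
ΣF_y = 0: A_y + 0.776545 − 50.52·0.9 = 0 → A_y = 44.69 kN.
ΣF_x = 0: no horizontal applied forces, so A_x = 0.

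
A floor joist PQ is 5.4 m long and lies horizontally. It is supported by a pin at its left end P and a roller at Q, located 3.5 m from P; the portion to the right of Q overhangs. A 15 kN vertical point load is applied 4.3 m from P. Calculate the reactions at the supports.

Moments about P: Q_y·3.5 − 15·4.3 = 0 → Q_y = 64.5/3.5 = 18.4286 ≈ 18.43 kN.
ΣF_y = 0: P_y + 18.4286 − 15 = 0 → P_y = -3.429 kN.
ΣF_x = 0: no horizontal applied forces, so P_x = 0.

P_x = 0, P_y = -3.429 kN, Q_y = 18.43 kN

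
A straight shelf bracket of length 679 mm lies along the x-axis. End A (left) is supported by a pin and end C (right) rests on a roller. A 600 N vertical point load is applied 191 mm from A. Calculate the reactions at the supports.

A_x = 0, A_y = 431.2 N, C_y = 168.8 N

Moments about A: C_y·679 − 600·191 = 0 → C_y = 114600/679 = 168.778 ≈ 168.8 N.
ΣF_y = 0: A_y + 168.778 − 600 = 0 → A_y = 431.2 N.
ΣF_x = 0: no horizontal applied forces, so A_x = 0.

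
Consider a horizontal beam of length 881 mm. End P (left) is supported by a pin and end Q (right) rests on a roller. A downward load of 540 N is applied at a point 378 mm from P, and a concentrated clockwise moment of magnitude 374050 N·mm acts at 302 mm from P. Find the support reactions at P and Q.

Taking moments about P: Q_y·881 − 540·378 − 374050 = 0 → Q_y = 578170/881 = 656.266 ≈ 656.3 N.
ΣF_y = 0: P_y + 656.266 − 540 = 0 → P_y = -116.3 N.
ΣF_x = 0: no horizontal applied forces, so P_x = 0.

P_x = 0, P_y = -116.3 N, Q_y = 656.3 N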